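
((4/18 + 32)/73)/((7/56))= 2320/657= 3.53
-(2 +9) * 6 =-66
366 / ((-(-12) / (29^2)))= 51301 / 2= 25650.50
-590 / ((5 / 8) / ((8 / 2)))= -3776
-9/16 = -0.56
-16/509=-0.03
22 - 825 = -803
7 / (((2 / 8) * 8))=3.50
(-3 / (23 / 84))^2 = 63504 / 529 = 120.05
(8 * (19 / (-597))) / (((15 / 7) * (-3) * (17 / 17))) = 1064 / 26865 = 0.04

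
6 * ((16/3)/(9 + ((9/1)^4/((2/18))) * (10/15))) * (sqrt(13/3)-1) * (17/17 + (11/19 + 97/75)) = -130976/56109375 + 130976 * sqrt(39)/168328125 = 0.00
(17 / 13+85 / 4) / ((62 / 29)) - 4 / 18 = 10.33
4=4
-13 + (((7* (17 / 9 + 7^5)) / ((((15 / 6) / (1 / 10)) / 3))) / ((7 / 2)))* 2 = 120829 / 15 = 8055.27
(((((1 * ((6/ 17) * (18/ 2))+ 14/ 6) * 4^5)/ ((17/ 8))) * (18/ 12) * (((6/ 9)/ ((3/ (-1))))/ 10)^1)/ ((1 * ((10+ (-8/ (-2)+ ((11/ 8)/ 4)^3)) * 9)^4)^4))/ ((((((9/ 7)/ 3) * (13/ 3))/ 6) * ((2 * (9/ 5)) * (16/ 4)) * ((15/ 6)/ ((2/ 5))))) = -14235189970612559774885257969505569671711378739832186841600816733972820375109632/ 18941052246096003827780973585342525427088113271974972829726030559122687293542351445054127923365687705432955887975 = -0.00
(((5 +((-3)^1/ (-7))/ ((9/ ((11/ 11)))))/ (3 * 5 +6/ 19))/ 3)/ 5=2014/ 91665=0.02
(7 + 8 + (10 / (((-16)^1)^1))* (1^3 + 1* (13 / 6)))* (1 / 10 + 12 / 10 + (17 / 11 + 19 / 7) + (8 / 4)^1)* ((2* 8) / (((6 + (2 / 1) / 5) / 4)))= 3638125 / 3696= 984.34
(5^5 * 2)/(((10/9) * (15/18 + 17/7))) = 236250/137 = 1724.45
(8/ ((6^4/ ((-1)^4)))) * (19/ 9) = 19/ 1458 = 0.01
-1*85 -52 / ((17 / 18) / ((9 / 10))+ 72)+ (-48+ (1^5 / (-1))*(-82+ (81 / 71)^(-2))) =-2037355816 / 38821437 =-52.48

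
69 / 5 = 13.80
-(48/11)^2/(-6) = 384/121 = 3.17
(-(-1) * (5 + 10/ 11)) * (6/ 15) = 26/ 11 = 2.36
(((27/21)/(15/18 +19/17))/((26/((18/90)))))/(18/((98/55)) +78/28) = 2142/5445635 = 0.00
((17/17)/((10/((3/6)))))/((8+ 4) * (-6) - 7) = -1/1580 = -0.00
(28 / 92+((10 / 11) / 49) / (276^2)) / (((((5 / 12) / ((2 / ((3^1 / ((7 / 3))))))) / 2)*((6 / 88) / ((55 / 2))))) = 274916092 / 299943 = 916.56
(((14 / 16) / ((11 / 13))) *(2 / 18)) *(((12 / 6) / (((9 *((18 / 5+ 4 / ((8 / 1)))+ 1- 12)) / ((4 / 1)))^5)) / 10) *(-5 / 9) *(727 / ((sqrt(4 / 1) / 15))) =2117024000000 / 27429282676748997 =0.00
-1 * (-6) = 6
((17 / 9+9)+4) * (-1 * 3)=-134 / 3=-44.67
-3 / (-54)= 1 / 18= 0.06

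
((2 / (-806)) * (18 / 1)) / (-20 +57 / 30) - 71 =-5178773 / 72943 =-71.00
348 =348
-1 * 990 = -990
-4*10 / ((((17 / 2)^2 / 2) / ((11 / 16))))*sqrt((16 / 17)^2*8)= -2.03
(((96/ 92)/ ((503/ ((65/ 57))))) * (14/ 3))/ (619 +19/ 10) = 10400/ 584917071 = 0.00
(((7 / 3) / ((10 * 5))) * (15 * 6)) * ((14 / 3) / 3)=98 / 15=6.53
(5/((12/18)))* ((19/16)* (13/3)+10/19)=25865/608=42.54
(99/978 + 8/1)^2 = 6974881/106276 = 65.63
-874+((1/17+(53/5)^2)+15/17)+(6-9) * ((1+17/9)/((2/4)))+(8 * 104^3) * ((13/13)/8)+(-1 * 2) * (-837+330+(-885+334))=1435907509/1275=1126201.97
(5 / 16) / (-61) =-5 / 976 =-0.01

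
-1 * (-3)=3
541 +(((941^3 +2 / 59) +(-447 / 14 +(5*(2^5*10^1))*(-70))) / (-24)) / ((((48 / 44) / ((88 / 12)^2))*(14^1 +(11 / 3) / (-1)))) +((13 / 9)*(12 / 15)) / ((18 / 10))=-2747820826951489 / 16592688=-165604320.83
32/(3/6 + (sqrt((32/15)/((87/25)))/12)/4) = 300672/4693- 576 * sqrt(290)/4693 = 61.98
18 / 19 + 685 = 685.95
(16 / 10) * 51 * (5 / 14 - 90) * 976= -49975104 / 7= -7139300.57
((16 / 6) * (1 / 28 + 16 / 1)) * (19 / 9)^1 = 17062 / 189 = 90.28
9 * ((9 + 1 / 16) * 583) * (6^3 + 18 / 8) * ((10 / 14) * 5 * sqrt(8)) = 16604787375 * sqrt(2) / 224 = 104833551.37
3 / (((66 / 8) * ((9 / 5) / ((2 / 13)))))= 40 / 1287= 0.03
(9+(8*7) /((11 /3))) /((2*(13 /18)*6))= 801 /286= 2.80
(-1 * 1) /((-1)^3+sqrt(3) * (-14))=-1 /587+14 * sqrt(3) /587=0.04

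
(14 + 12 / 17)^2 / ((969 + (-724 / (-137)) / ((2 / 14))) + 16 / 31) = 0.21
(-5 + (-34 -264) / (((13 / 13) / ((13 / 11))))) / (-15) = 3929 / 165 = 23.81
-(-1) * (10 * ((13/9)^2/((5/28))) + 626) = 742.84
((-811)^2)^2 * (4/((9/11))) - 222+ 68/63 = 133239849449110/63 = 2114918245223.97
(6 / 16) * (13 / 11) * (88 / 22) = 39 / 22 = 1.77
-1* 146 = -146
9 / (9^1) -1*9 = -8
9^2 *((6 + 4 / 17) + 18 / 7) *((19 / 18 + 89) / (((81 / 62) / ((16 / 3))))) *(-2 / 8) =-210652192 / 3213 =-65562.46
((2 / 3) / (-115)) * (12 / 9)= -8 / 1035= -0.01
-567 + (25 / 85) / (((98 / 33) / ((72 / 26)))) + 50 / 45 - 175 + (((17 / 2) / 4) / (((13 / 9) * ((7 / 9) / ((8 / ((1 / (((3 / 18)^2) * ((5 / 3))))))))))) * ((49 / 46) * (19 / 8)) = -105996233069 / 143462592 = -738.84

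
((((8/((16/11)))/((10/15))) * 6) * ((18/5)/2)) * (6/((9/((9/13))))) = 2673/65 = 41.12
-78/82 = -39/41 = -0.95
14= 14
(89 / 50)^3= 704969 / 125000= 5.64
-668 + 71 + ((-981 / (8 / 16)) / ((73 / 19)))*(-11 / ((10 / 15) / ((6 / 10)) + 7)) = 95.54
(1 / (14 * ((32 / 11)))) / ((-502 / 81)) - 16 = -3599227 / 224896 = -16.00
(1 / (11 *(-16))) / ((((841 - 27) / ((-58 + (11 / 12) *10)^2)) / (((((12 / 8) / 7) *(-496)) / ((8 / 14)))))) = 2661319 / 859584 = 3.10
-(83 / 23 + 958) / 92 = -22117 / 2116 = -10.45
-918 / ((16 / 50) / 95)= -1090125 / 4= -272531.25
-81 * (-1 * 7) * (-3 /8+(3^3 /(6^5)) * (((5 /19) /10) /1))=-212.57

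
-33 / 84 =-11 / 28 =-0.39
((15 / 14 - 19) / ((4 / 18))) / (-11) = 2259 / 308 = 7.33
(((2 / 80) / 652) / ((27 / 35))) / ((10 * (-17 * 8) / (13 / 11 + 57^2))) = -31283 / 263355840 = -0.00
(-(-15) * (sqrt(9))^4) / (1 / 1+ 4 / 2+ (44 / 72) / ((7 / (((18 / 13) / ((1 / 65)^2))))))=8505 / 3596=2.37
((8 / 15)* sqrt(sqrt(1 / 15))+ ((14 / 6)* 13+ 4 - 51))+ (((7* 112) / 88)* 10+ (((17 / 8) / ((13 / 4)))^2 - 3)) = 8* 15^(3 / 4) / 225+ 1558253 / 22308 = 70.12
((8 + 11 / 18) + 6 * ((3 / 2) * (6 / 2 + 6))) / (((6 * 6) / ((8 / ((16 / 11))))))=17743 / 1296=13.69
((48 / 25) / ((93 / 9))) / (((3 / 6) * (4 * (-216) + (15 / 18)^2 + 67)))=-10368 / 22216925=-0.00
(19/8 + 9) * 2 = 91/4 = 22.75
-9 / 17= -0.53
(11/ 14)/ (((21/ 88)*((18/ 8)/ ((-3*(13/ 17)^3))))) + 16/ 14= -1777240/ 2166633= -0.82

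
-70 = -70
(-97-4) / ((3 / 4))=-404 / 3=-134.67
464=464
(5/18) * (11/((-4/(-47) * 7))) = 5.13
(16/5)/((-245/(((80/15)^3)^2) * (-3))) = 100.20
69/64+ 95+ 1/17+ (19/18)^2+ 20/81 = 954701/9792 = 97.50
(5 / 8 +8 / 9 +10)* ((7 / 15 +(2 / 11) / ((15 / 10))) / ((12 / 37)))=2975281 / 142560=20.87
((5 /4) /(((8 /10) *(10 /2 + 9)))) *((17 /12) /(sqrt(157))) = 0.01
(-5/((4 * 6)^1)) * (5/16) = -25/384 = -0.07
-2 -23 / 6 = -35 / 6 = -5.83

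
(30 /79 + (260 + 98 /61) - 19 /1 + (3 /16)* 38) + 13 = 10143467 /38552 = 263.11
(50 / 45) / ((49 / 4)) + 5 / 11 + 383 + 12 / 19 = 35409194 / 92169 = 384.18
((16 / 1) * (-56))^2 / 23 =802816 / 23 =34905.04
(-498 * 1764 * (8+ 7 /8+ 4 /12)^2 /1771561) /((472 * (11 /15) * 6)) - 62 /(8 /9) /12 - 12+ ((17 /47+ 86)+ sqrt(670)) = sqrt(670)+ 474004813334253 /6916854423424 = 94.41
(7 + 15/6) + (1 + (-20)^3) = -15979/2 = -7989.50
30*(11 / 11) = 30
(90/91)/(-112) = -0.01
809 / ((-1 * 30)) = -809 / 30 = -26.97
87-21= 66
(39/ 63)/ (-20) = -13/ 420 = -0.03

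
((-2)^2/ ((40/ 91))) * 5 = 91/ 2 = 45.50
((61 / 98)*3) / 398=183 / 39004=0.00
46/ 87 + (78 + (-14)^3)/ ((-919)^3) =35703203656/ 67525185633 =0.53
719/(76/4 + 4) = 719/23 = 31.26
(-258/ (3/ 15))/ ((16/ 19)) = -12255/ 8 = -1531.88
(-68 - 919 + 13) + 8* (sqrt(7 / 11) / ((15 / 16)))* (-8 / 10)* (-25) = -974 + 512* sqrt(77) / 33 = -837.86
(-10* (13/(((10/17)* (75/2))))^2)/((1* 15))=-97682/421875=-0.23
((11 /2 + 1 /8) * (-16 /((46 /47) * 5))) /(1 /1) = -423 /23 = -18.39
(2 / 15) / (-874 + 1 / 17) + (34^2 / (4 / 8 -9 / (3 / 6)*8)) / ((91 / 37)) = -19064796098 / 5820304035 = -3.28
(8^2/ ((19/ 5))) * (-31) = -9920/ 19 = -522.11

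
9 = 9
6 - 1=5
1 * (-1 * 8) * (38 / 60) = -76 / 15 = -5.07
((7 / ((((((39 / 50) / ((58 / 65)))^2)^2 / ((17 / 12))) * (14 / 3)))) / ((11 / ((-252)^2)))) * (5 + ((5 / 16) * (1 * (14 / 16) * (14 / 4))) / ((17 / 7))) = 1016959565343750 / 8973037931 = 113335.03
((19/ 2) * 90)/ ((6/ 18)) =2565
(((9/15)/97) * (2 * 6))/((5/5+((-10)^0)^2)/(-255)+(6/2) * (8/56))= 12852/72847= 0.18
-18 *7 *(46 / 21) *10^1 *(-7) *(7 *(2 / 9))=30053.33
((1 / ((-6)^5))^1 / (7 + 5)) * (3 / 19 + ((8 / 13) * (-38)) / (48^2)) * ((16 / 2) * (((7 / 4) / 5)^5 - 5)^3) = 0.00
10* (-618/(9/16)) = -32960/3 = -10986.67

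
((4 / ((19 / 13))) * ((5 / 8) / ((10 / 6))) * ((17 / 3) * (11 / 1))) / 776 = 2431 / 29488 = 0.08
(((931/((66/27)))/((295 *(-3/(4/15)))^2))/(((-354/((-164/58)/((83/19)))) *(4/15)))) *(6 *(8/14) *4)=6630848/2039182418625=0.00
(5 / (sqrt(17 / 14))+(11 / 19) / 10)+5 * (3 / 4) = 1447 / 380+5 * sqrt(238) / 17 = 8.35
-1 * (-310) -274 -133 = -97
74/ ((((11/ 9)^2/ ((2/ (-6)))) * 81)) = -74/ 363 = -0.20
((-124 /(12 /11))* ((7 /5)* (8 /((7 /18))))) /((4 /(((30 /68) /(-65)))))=6138 /1105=5.55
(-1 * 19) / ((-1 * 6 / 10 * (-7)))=-95 / 21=-4.52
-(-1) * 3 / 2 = 3 / 2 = 1.50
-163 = -163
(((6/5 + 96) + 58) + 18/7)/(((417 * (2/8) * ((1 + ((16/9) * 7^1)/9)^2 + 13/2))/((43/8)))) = 0.67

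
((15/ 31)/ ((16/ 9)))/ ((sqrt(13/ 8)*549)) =15*sqrt(26)/ 196664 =0.00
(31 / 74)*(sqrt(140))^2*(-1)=-2170 / 37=-58.65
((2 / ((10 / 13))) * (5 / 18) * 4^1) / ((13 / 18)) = 4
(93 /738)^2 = 961 /60516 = 0.02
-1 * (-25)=25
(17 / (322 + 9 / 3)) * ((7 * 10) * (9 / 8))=1071 / 260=4.12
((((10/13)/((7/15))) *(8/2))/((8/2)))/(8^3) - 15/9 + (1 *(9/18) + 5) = 3.84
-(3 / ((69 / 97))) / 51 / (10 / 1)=-97 / 11730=-0.01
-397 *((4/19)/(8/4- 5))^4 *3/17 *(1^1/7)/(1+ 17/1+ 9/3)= -0.00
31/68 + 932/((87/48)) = 1014915/1972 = 514.66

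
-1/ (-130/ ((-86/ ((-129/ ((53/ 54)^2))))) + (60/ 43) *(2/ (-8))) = 120787/ 24492795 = 0.00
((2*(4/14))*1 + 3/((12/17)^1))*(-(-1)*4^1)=135/7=19.29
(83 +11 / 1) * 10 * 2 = 1880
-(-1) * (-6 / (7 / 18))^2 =11664 / 49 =238.04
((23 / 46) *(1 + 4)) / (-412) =-5 / 824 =-0.01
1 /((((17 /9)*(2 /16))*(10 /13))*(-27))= -52 /255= -0.20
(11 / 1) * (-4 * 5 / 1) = -220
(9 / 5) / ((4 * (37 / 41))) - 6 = -5.50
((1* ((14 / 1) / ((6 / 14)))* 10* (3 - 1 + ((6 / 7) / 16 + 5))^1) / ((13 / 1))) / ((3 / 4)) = 27650 / 117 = 236.32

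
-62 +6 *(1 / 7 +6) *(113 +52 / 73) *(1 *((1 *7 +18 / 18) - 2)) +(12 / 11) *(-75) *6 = 138241526 / 5621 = 24593.76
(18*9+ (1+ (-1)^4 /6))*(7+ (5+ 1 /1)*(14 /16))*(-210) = -1678985 /4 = -419746.25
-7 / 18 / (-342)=0.00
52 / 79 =0.66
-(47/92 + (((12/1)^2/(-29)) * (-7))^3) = -94226857387/2243788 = -41994.55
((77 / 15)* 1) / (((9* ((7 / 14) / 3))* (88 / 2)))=7 / 90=0.08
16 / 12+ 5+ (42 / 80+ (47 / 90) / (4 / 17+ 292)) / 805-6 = 120212737 / 359931600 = 0.33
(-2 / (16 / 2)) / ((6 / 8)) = -1 / 3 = -0.33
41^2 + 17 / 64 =107601 / 64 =1681.27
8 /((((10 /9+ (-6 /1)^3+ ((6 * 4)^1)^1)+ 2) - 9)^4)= 52488 /10061336585521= 0.00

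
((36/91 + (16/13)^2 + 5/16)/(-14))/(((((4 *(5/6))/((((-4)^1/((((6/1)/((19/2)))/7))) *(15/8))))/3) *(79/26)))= 7194825/1840384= 3.91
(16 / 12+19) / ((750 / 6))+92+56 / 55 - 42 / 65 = 4962173 / 53625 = 92.53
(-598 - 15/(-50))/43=-139/10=-13.90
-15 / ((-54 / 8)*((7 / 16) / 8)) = 2560 / 63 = 40.63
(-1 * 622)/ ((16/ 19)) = -5909/ 8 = -738.62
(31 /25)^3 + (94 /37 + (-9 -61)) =-37897733 /578125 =-65.55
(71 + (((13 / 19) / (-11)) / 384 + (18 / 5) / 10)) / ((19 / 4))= 143176379 / 9530400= 15.02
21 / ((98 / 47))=141 / 14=10.07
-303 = -303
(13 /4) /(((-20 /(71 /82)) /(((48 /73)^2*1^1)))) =-66456 /1092445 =-0.06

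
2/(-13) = -2/13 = -0.15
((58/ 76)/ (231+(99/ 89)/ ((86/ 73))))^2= 12317226289/ 1137761404256961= 0.00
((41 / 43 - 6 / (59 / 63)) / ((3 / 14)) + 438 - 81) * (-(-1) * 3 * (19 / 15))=47945303 / 38055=1259.89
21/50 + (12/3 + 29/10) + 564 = 14283/25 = 571.32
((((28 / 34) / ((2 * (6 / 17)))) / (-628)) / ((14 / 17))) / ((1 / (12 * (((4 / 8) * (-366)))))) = 3111 / 628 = 4.95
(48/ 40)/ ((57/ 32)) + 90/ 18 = 539/ 95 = 5.67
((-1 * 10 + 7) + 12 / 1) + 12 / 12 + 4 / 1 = 14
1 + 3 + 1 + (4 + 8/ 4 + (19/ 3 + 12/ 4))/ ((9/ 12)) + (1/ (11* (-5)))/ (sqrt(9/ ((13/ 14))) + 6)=sqrt(182)/ 6270 + 239266/ 9405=25.44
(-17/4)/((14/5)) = -85/56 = -1.52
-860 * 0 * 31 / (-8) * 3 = 0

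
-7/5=-1.40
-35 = -35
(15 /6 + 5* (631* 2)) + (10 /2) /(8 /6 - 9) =290345 /46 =6311.85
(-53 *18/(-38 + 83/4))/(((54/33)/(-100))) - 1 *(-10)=-232510/69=-3369.71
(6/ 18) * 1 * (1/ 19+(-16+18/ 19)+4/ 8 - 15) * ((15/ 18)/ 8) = -295/ 288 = -1.02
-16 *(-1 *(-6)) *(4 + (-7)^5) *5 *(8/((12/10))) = 53769600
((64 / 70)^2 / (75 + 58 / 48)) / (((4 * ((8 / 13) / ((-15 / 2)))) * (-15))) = 4992 / 2240525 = 0.00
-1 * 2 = -2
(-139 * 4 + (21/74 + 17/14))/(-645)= 47872/55685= 0.86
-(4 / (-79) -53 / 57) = 4415 / 4503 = 0.98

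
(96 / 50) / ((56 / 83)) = 498 / 175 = 2.85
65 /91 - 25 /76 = 205 /532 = 0.39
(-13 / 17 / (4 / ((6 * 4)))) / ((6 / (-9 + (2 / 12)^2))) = 247 / 36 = 6.86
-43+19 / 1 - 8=-32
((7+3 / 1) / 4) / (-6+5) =-5 / 2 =-2.50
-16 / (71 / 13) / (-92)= 52 / 1633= 0.03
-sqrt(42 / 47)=-sqrt(1974) / 47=-0.95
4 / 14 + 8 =58 / 7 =8.29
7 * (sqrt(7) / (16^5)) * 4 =7 * sqrt(7) / 262144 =0.00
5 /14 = 0.36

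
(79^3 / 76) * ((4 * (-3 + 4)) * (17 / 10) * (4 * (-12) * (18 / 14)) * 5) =-1810439208 / 133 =-13612324.87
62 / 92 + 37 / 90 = 1123 / 1035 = 1.09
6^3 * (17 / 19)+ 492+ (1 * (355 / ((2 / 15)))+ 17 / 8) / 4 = 821663 / 608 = 1351.42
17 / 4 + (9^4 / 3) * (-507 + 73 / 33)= -48574541 / 44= -1103966.84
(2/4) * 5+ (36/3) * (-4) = -91/2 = -45.50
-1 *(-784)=784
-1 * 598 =-598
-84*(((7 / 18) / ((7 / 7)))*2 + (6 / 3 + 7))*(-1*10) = 24640 / 3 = 8213.33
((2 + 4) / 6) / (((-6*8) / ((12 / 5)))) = -1 / 20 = -0.05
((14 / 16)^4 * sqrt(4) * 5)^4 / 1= 20770581606000625 / 17592186044416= 1180.67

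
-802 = -802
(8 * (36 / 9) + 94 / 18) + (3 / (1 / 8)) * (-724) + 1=-156040 / 9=-17337.78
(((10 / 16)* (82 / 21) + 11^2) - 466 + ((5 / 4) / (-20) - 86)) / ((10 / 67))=-9649139 / 3360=-2871.77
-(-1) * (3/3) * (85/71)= 85/71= 1.20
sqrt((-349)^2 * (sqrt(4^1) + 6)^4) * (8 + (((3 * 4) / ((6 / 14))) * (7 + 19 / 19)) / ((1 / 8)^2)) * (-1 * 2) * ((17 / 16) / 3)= -680823616 / 3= -226941205.33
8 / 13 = 0.62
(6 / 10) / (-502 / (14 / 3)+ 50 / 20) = -42 / 7355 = -0.01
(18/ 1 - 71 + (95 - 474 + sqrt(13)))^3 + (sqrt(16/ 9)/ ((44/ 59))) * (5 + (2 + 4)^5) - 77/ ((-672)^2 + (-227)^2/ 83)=-9078238825794232/ 112599003 + 559885 * sqrt(13)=-78605810.44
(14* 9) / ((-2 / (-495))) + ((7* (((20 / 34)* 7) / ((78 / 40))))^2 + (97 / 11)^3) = 18774305779652 / 585066339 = 32089.19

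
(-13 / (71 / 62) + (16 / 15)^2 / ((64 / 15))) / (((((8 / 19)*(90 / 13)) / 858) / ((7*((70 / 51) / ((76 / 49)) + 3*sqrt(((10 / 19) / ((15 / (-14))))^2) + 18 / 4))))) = -255258700697 / 1629450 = -156653.29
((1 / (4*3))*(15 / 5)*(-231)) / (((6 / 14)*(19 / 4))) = -539 / 19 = -28.37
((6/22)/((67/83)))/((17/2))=0.04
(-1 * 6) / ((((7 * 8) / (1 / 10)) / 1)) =-3 / 280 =-0.01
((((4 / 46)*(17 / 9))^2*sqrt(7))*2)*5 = 11560*sqrt(7) / 42849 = 0.71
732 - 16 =716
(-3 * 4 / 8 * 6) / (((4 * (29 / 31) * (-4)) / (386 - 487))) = -28179 / 464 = -60.73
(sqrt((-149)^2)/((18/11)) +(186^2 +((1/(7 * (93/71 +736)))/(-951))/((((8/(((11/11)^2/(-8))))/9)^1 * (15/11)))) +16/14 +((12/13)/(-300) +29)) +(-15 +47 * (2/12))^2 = 34768.56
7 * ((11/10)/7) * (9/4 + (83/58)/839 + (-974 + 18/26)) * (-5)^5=8446567848125/2530424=3338004.95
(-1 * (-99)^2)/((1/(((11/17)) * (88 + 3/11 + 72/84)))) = -565245.91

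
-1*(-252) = 252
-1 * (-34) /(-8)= -17 /4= -4.25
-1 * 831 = -831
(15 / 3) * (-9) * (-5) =225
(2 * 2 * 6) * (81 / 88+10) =2883 / 11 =262.09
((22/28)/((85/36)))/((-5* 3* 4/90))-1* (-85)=50278/595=84.50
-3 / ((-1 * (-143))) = -3 / 143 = -0.02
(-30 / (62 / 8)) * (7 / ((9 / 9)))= -840 / 31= -27.10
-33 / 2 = -16.50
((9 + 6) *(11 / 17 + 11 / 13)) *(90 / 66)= 6750 / 221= 30.54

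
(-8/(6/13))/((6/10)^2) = -1300/27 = -48.15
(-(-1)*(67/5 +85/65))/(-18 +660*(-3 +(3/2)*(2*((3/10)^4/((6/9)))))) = -191200/25661259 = -0.01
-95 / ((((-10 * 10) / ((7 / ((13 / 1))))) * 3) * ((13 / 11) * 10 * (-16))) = -1463 / 1622400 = -0.00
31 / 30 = 1.03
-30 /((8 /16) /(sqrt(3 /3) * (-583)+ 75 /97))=3388560 /97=34933.61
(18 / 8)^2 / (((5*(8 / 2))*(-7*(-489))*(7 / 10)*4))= 27 / 1022336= 0.00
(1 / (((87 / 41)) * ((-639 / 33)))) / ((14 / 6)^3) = -0.00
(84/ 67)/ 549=28/ 12261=0.00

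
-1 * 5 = -5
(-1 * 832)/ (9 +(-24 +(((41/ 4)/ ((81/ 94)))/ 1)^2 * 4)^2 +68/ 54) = -43046721/ 15197857603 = -0.00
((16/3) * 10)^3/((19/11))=45056000/513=87828.46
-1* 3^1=-3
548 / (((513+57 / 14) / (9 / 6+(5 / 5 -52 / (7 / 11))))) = -607732 / 7239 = -83.95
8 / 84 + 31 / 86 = 823 / 1806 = 0.46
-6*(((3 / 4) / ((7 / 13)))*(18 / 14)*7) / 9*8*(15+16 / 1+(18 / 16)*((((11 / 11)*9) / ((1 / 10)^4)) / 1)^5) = -3108929850000000000000014508 / 7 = -444132835714285714285716400.00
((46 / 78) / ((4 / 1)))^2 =529 / 24336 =0.02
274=274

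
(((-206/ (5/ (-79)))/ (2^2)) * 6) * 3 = 73233/ 5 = 14646.60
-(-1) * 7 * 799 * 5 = 27965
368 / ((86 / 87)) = 16008 / 43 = 372.28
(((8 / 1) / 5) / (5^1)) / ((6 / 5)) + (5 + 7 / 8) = 737 / 120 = 6.14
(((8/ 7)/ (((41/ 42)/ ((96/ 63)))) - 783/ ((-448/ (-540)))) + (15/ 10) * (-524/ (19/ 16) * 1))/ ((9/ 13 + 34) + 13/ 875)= -46.21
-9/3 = -3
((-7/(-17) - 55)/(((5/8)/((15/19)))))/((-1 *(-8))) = -2784/323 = -8.62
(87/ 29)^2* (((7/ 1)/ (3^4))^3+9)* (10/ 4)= 11958280/ 59049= 202.51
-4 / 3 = -1.33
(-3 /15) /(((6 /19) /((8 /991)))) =-76 /14865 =-0.01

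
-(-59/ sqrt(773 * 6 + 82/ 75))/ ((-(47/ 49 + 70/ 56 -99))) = 28910 * sqrt(260949)/ 1650154493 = 0.01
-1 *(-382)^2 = -145924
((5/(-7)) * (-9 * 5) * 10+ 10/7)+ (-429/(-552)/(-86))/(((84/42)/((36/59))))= 1054977071/3267656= 322.85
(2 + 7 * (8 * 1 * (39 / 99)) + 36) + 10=70.06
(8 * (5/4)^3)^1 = 125/8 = 15.62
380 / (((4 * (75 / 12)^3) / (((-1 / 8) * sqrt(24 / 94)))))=-304 * sqrt(141) / 146875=-0.02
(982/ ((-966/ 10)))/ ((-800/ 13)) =6383/ 38640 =0.17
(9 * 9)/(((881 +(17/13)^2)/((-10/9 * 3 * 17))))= -129285/24863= -5.20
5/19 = 0.26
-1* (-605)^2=-366025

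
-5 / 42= -0.12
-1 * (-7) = 7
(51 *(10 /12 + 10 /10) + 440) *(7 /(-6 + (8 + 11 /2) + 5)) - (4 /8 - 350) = 32413 /50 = 648.26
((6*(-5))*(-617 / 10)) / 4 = 1851 / 4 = 462.75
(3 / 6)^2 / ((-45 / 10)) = -1 / 18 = -0.06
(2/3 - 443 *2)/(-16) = 166/3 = 55.33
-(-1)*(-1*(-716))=716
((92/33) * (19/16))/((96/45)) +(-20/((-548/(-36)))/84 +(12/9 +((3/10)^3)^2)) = 181670719451/63294000000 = 2.87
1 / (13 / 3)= 3 / 13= 0.23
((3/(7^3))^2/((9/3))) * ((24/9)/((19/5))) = 40/2235331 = 0.00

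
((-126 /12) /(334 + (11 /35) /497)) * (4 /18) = -121765 /17429823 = -0.01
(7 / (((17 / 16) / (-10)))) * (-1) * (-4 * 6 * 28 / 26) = -376320 / 221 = -1702.81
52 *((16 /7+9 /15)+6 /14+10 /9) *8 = 579904 /315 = 1840.97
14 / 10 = 7 / 5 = 1.40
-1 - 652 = -653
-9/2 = -4.50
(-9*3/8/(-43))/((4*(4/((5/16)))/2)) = 135/44032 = 0.00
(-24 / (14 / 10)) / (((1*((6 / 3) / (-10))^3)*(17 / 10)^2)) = 1500000 / 2023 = 741.47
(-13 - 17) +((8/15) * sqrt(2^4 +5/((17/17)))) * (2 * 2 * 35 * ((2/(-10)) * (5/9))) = -68.02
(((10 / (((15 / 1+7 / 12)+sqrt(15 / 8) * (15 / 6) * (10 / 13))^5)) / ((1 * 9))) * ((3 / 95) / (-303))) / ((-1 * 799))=132235650915042016370755584 / 562489898606428434179493650493297337843-284294399054267375025408000 * sqrt(30) / 9562328276309283381051392058386054743331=0.00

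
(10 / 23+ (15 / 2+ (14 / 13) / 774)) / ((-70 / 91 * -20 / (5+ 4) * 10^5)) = 1836637 / 39560000000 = 0.00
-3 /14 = -0.21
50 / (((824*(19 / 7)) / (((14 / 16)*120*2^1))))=18375 / 3914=4.69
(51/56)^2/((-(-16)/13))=33813/50176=0.67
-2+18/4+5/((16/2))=25/8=3.12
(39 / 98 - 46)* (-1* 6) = 13407 / 49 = 273.61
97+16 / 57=5545 / 57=97.28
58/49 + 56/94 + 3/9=14597/6909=2.11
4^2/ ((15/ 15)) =16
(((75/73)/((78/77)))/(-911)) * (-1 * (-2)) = -1925/864539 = -0.00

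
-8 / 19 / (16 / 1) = -1 / 38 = -0.03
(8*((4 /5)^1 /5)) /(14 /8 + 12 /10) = 128 /295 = 0.43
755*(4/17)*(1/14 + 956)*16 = 323381600/119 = 2717492.44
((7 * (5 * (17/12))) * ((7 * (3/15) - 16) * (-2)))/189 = 7.66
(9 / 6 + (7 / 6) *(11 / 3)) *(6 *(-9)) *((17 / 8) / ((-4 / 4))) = 663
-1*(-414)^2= -171396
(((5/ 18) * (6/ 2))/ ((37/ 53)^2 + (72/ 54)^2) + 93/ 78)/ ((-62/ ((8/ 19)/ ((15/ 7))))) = -500332/ 101187255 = -0.00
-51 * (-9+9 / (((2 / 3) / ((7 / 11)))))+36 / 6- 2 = 547 / 22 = 24.86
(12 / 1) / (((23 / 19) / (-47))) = -10716 / 23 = -465.91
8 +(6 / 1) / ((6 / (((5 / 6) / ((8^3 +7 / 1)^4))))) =8.00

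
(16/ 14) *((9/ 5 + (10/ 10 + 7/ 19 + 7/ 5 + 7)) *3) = 3768/ 95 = 39.66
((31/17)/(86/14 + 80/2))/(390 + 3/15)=1085/10712941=0.00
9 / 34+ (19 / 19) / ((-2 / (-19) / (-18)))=-5805 / 34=-170.74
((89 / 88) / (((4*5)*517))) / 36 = 89 / 32757120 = 0.00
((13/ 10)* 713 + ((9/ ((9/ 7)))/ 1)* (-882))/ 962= -52471/ 9620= -5.45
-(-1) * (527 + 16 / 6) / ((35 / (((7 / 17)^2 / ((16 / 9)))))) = 33369 / 23120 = 1.44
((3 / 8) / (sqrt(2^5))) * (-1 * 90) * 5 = -675 * sqrt(2) / 32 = -29.83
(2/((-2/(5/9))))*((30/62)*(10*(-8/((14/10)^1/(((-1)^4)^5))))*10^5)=1000000000/651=1536098.31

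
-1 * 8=-8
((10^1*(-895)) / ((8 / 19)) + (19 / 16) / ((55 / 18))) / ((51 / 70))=-65468053 / 2244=-29174.71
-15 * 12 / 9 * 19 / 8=-95 / 2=-47.50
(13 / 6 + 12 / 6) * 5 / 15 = 25 / 18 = 1.39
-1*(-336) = 336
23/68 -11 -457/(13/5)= -164805/884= -186.43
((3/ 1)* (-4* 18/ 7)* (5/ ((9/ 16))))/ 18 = -320/ 21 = -15.24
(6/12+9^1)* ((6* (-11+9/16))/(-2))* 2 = 9519/16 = 594.94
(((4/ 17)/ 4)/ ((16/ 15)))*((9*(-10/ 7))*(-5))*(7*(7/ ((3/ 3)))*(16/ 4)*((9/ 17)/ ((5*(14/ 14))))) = 42525/ 578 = 73.57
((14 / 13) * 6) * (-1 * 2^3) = -672 / 13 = -51.69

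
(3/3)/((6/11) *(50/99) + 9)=0.11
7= 7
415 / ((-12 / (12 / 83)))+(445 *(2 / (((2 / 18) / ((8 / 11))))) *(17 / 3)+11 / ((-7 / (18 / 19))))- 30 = 48241577 / 1463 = 32974.42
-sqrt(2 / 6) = -sqrt(3) / 3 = -0.58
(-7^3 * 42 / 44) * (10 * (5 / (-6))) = 60025 / 22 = 2728.41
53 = 53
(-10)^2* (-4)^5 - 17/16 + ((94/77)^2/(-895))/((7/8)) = -60859303703153/594322960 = -102401.06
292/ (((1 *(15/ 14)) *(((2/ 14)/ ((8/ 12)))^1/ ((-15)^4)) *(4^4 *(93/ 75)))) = 100603125/ 496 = 202828.88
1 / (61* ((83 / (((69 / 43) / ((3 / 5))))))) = 115 / 217709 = 0.00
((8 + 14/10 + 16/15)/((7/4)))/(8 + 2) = 314/525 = 0.60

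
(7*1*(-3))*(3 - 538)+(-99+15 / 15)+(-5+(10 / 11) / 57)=6979774 / 627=11132.02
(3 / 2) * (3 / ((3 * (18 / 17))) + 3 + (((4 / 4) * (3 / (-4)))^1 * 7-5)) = -227 / 24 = -9.46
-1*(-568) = 568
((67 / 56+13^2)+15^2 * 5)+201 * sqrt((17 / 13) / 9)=67 * sqrt(221) / 13+72531 / 56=1371.81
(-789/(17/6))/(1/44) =-208296/17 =-12252.71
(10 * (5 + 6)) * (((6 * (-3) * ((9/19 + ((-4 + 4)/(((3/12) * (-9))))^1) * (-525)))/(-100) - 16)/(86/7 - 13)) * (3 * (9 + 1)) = 5333790/19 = 280725.79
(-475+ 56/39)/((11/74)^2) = -9194204/429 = -21431.71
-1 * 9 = -9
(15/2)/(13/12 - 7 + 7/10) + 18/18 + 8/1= 2367/313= 7.56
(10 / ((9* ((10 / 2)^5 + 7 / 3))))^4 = 625 / 39223536717350241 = 0.00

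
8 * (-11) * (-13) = 1144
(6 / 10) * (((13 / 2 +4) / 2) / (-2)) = -1.58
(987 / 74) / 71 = 987 / 5254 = 0.19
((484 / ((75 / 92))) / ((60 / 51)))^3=6777450543438784 / 52734375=128520543.64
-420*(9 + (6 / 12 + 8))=-7350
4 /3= 1.33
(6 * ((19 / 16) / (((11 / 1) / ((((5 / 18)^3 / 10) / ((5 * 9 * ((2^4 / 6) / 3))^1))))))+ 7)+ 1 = 21897311 / 2737152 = 8.00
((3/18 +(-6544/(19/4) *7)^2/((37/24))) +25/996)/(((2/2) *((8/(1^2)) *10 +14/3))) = 802552081608083/1126369096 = 712512.52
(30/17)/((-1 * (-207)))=0.01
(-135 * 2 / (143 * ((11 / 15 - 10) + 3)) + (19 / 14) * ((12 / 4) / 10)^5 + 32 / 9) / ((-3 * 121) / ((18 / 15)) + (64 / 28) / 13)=-326895077713 / 25602201900000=-0.01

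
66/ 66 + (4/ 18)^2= 85/ 81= 1.05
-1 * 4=-4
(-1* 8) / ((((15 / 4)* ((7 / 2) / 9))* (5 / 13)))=-2496 / 175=-14.26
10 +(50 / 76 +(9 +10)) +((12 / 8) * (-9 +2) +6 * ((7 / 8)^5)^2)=20.74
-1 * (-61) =61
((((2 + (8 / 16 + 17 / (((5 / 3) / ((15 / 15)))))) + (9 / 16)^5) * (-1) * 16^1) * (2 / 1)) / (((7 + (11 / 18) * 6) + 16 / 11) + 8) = -20.29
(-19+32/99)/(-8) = 1849/792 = 2.33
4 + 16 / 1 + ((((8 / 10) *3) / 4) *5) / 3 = 21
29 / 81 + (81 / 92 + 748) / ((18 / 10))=3103033 / 7452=416.40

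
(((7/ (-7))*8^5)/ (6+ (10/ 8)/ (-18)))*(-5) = 11796480/ 427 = 27626.42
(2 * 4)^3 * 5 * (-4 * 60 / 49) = -614400 / 49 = -12538.78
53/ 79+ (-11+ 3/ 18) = -10.16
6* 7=42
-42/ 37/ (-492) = 7/ 3034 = 0.00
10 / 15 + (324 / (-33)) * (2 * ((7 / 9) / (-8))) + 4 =217 / 33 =6.58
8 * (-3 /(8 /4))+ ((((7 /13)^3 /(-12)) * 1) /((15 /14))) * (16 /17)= -20187668 /1680705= -12.01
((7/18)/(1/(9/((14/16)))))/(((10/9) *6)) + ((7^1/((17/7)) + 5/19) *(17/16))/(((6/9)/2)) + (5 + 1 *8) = 4489/190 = 23.63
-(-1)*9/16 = 9/16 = 0.56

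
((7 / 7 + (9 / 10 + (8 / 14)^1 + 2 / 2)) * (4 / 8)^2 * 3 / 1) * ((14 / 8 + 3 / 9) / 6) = 405 / 448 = 0.90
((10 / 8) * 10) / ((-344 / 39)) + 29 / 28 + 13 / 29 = 0.07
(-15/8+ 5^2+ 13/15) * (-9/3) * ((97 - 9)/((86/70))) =-221683/43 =-5155.42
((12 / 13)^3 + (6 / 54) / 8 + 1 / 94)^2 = 36359730189409 / 55273990883904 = 0.66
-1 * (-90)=90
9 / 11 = 0.82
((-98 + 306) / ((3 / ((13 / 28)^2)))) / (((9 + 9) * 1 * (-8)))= -2197 / 21168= -0.10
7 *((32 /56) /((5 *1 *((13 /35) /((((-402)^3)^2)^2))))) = 498735943217626015929769931685888 /13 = 38364303324432770456136150000000.00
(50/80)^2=25/64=0.39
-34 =-34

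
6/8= 3/4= 0.75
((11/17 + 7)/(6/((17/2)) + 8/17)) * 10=65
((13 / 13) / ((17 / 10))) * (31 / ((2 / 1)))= 155 / 17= 9.12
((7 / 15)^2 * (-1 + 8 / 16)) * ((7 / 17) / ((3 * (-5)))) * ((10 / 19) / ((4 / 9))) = 0.00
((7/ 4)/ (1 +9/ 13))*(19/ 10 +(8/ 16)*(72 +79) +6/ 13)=35427/ 440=80.52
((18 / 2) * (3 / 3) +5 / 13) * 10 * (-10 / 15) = -2440 / 39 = -62.56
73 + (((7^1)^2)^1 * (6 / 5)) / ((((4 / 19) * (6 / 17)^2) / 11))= 2968409 / 120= 24736.74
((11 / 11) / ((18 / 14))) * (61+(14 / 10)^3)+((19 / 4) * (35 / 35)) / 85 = 49.63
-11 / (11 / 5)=-5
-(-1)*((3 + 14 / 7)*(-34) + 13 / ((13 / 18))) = -152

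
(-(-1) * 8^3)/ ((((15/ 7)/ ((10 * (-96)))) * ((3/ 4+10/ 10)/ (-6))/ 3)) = 2359296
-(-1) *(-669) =-669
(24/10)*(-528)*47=-297792/5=-59558.40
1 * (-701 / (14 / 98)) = -4907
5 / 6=0.83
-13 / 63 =-0.21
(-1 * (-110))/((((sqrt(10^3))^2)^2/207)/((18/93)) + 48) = 34155/7764904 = 0.00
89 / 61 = 1.46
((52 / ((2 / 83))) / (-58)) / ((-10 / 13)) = 48.37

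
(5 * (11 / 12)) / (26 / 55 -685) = -3025 / 451788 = -0.01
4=4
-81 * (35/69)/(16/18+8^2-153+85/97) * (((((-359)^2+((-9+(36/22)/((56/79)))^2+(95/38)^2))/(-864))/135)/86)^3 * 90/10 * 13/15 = -18458304388773389796757779387541/2366129801440315271355346940998975488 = -0.00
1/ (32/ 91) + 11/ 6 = 449/ 96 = 4.68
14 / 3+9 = 41 / 3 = 13.67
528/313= 1.69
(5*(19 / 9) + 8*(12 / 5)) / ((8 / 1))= 1339 / 360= 3.72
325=325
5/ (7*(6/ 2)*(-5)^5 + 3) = -5/ 65622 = -0.00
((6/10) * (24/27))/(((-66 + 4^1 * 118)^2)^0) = 8/15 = 0.53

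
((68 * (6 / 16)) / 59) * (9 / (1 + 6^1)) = 459 / 826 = 0.56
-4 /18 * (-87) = 58 /3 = 19.33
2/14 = 1/7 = 0.14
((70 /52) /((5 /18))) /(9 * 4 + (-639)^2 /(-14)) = -98 /589069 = -0.00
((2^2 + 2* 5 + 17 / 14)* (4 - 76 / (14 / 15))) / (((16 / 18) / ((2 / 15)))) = -176.70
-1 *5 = -5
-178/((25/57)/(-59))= 598614/25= 23944.56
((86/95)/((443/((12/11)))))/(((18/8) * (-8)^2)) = 43/2777610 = 0.00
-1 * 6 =-6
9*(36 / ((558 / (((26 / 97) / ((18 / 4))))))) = 104 / 3007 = 0.03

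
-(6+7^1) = -13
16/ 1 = 16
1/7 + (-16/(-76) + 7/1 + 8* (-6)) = -5406/133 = -40.65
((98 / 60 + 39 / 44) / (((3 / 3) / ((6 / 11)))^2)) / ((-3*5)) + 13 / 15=81526 / 99825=0.82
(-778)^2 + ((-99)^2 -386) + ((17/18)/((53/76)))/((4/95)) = 586453531/954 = 614731.16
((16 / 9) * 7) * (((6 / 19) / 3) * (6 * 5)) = 2240 / 57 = 39.30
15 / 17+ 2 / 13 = 229 / 221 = 1.04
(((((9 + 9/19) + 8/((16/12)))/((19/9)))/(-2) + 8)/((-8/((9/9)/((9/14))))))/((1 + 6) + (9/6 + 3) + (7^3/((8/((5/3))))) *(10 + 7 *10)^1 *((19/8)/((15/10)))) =-10955/117781304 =-0.00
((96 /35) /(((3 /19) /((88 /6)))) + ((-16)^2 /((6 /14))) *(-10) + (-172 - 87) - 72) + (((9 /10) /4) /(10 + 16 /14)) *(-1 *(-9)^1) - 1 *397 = -28157747 /4368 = -6446.37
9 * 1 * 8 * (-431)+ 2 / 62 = -961991 / 31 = -31031.97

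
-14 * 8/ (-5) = 112/ 5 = 22.40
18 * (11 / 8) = 99 / 4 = 24.75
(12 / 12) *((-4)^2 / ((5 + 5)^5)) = 1 / 6250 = 0.00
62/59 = 1.05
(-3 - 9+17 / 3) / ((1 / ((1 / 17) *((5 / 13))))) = -95 / 663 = -0.14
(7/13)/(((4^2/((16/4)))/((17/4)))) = 119/208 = 0.57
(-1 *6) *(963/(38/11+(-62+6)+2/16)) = 508464/4613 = 110.22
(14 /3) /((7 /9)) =6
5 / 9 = 0.56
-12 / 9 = -4 / 3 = -1.33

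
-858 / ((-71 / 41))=35178 / 71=495.46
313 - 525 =-212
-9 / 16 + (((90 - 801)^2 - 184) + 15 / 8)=8085413 / 16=505338.31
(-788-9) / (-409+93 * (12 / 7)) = 5579 / 1747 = 3.19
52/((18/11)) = 286/9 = 31.78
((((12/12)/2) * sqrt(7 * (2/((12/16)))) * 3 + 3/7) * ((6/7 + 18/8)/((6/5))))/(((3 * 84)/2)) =145/16464 + 145 * sqrt(42)/7056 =0.14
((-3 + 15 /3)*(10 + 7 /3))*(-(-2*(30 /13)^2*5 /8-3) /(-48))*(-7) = 17612 /507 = 34.74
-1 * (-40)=40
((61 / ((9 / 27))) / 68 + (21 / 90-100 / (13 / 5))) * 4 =-471221 / 3315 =-142.15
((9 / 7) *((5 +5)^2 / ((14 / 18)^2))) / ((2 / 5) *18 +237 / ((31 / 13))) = 3766500 / 1888901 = 1.99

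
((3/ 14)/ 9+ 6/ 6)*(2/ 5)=0.41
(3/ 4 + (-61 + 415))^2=2013561/ 16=125847.56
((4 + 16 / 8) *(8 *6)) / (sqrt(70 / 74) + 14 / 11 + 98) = 2.87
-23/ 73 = -0.32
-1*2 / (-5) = 2 / 5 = 0.40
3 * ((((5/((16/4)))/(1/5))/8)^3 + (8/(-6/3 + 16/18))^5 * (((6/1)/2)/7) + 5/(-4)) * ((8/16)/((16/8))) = -17833863505887/2867200000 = -6219.96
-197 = -197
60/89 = 0.67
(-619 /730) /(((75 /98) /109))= -3306079 /27375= -120.77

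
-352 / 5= -70.40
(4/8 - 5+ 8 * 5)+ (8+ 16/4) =95/2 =47.50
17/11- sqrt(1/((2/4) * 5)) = 0.91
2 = 2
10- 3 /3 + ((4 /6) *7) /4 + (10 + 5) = 151 /6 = 25.17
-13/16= -0.81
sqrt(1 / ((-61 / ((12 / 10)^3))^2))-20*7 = -1067284 / 7625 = -139.97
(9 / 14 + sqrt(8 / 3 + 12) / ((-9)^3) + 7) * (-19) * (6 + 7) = -1886.49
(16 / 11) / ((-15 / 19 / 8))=-2432 / 165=-14.74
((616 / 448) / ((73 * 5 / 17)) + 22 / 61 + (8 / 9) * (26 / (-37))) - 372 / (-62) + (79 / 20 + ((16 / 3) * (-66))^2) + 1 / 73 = 7349816027753 / 59313960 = 123913.76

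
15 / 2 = 7.50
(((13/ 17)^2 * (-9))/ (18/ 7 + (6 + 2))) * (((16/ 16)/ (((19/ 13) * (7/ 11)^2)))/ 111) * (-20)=7975110/ 52620253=0.15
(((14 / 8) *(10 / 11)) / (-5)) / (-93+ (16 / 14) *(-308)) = 7 / 9790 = 0.00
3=3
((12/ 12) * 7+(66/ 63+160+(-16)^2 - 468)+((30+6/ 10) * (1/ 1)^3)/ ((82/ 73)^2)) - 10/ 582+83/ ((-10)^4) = -674899517149/ 34241970000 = -19.71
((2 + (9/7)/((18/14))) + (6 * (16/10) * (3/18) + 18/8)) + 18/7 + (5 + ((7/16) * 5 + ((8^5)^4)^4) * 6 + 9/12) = 2968303068827685673699939801248103106590172946751039849644298418171601231603/280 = 10601082388670305977499790000000000000000000000000000000000000000000000000.00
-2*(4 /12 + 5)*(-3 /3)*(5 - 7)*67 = -1429.33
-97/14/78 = -97/1092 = -0.09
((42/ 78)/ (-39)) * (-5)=35/ 507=0.07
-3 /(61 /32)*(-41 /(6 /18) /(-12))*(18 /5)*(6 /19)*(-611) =64932192 /5795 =11204.86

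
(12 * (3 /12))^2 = 9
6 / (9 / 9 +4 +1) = 1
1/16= 0.06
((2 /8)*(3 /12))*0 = 0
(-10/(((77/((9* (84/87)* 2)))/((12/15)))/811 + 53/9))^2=606155673600/210696606289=2.88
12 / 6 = 2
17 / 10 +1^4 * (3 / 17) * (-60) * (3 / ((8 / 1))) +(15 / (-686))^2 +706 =28149660057 / 40000660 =703.73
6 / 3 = 2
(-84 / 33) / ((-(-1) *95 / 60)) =-336 / 209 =-1.61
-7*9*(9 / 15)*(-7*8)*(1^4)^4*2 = 4233.60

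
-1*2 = -2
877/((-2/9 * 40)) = -7893/80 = -98.66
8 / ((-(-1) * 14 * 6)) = 2 / 21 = 0.10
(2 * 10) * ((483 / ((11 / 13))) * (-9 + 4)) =-627900 / 11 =-57081.82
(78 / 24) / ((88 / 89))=1157 / 352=3.29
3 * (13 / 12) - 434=-430.75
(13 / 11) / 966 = 13 / 10626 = 0.00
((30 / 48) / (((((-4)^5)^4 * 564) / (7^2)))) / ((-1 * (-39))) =245 / 193478862116487168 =0.00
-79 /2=-39.50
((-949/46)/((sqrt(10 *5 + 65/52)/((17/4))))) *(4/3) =-16133 *sqrt(205)/14145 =-16.33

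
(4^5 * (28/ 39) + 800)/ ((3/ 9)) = 59872/ 13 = 4605.54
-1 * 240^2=-57600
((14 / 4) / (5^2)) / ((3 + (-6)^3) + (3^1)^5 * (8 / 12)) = -0.00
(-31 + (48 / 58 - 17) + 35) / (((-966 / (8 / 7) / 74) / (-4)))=-417952 / 98049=-4.26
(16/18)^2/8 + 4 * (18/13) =5936/1053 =5.64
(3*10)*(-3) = -90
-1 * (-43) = 43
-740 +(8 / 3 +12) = -2176 / 3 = -725.33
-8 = -8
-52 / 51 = -1.02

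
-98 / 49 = -2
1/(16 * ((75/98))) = 49/600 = 0.08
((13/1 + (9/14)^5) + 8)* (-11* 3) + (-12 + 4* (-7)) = -396173609/537824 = -736.62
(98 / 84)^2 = 49 / 36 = 1.36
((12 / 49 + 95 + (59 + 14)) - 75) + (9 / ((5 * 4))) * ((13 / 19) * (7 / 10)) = 17402331 / 186200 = 93.46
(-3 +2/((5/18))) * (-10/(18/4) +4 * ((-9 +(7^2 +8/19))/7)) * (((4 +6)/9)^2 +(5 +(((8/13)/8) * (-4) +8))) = 73289804/60021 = 1221.07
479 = 479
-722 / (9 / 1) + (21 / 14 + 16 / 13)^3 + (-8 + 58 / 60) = -52906169 / 790920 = -66.89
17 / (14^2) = 17 / 196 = 0.09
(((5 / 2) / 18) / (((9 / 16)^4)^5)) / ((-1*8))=-188894659314785808547840 / 109418989131512359209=-1726.34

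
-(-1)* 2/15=2/15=0.13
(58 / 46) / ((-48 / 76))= -551 / 276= -2.00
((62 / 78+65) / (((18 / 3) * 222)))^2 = 1646089 / 674648676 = 0.00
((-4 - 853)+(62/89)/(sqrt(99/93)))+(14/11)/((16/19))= -75283/88+62 * sqrt(1023)/2937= -854.81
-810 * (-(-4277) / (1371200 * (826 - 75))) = -346437 / 102977120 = -0.00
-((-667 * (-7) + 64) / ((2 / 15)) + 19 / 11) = -35499.23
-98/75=-1.31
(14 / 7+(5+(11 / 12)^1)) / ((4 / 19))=1805 / 48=37.60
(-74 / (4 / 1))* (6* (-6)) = 666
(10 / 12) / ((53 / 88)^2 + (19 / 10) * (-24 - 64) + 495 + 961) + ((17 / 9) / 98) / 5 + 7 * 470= 724232771165377 / 220131240210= 3290.00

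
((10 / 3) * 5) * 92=4600 / 3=1533.33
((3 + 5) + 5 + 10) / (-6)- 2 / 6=-25 / 6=-4.17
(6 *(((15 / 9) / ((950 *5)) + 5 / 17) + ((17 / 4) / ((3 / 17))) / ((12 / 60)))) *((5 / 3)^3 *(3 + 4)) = 409391815 / 17442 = 23471.61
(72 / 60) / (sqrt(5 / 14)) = 6*sqrt(70) / 25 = 2.01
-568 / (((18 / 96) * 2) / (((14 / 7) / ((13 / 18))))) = -54528 / 13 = -4194.46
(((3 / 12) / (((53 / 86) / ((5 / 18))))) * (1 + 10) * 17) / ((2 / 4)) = 40205 / 954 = 42.14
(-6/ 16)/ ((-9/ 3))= 1/ 8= 0.12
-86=-86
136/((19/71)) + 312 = 15584/19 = 820.21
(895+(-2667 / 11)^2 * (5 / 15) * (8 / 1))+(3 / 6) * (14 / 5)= 95380842 / 605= 157654.28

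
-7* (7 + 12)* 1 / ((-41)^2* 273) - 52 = -3409087 / 65559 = -52.00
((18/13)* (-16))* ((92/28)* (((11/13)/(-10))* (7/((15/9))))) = 109296/4225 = 25.87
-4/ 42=-2/ 21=-0.10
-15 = -15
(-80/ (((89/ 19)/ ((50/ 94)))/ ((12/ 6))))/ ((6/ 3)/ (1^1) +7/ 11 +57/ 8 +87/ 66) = -267520/ 163137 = -1.64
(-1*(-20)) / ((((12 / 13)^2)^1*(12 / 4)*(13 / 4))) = 65 / 27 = 2.41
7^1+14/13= 8.08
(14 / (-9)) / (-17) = 14 / 153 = 0.09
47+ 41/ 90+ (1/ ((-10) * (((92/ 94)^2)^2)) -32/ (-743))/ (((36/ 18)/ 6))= 14149342369267/ 299407482720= 47.26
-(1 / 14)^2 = -1 / 196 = -0.01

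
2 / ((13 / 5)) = 10 / 13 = 0.77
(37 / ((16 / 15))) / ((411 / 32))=370 / 137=2.70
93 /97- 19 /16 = -355 /1552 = -0.23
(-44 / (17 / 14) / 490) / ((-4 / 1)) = 11 / 595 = 0.02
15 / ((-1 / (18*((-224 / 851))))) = 60480 / 851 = 71.07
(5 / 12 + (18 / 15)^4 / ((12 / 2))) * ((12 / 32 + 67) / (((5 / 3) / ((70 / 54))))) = 21570241 / 540000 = 39.94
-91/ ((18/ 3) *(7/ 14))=-91/ 3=-30.33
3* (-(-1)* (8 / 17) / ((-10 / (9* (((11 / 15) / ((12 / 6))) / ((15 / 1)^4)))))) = -0.00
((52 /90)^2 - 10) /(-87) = 19574 /176175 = 0.11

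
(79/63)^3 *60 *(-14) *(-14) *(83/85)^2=54344730736/2457945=22109.82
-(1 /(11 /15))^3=-3375 /1331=-2.54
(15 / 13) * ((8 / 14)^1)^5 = 15360 / 218491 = 0.07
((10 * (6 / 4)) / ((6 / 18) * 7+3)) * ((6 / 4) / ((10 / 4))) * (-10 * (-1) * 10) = 675 / 4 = 168.75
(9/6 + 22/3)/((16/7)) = 371/96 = 3.86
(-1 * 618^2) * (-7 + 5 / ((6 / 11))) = -827502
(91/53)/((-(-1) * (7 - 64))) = -91/3021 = -0.03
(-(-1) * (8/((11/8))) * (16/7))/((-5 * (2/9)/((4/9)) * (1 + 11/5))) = -128/77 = -1.66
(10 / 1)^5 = 100000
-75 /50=-3 /2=-1.50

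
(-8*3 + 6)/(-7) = 18/7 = 2.57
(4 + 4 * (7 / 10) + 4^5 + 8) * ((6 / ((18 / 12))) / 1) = 20776 / 5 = 4155.20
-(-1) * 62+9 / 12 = 251 / 4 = 62.75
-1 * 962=-962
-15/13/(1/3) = -45/13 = -3.46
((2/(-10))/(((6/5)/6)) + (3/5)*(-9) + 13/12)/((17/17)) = -319/60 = -5.32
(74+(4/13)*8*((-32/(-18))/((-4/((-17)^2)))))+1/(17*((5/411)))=-2360303/9945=-237.34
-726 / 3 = -242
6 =6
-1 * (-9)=9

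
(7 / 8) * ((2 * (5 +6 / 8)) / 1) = 161 / 16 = 10.06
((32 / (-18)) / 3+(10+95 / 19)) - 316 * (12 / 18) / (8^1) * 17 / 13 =-7030 / 351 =-20.03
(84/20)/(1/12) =252/5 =50.40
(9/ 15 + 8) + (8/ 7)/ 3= 943/ 105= 8.98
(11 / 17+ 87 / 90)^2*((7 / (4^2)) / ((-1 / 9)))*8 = -4741303 / 57800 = -82.03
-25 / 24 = -1.04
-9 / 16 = -0.56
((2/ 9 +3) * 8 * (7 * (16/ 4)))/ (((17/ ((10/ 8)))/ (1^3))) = 8120/ 153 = 53.07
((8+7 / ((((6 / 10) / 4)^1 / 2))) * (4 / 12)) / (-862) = -152 / 3879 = -0.04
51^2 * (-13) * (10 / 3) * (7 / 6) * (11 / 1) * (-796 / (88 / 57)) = 1491547785 / 2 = 745773892.50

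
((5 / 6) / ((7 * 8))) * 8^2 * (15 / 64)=25 / 112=0.22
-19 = -19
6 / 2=3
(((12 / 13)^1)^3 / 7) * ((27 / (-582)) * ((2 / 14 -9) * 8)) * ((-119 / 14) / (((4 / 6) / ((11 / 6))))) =-90154944 / 10442341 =-8.63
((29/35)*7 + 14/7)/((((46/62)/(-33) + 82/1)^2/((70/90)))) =2441901/2705001065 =0.00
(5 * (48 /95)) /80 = 3 /95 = 0.03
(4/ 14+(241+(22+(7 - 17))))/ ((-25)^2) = 1773/ 4375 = 0.41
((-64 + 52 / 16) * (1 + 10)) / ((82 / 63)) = -168399 / 328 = -513.41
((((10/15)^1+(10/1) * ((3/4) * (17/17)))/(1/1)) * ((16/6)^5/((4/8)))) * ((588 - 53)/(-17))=-859013120/12393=-69314.38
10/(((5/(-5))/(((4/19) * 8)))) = -320/19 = -16.84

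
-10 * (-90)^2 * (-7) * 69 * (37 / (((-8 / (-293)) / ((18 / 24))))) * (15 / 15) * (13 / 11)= 2067645659625 / 44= 46991946809.66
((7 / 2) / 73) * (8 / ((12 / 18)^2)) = 63 / 73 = 0.86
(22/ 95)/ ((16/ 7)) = 77/ 760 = 0.10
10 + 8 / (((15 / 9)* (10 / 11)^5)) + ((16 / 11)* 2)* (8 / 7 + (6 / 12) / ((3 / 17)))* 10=1925983343 / 14437500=133.40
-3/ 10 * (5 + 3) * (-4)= 48/ 5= 9.60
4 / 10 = 2 / 5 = 0.40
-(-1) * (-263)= -263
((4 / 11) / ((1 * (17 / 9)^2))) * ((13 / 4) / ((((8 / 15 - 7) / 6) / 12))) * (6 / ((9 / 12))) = -9097920 / 308363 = -29.50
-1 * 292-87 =-379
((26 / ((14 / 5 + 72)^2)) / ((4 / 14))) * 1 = 2275 / 139876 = 0.02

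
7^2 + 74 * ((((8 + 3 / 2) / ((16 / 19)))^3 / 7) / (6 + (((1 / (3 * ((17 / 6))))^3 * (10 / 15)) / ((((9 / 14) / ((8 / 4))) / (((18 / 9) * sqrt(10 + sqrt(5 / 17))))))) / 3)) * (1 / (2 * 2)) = 49 + 1740697597 / (458752 * (896 * sqrt(sqrt(85) / 17 + 10) / 397953 + 6)) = 680.63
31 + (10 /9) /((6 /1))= 842 /27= 31.19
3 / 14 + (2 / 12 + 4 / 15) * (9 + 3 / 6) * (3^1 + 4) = 12193 / 420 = 29.03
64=64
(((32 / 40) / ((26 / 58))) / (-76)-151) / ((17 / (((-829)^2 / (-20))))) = 64090033937 / 209950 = 305263.32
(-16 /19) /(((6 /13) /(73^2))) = -554216 /57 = -9723.09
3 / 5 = 0.60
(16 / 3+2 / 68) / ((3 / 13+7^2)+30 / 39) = 547 / 5100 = 0.11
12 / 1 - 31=-19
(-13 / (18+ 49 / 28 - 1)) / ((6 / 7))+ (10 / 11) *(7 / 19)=-22288 / 47025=-0.47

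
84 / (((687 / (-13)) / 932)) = -339248 / 229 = -1481.43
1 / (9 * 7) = 1 / 63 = 0.02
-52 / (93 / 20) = -1040 / 93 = -11.18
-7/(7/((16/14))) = -8/7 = -1.14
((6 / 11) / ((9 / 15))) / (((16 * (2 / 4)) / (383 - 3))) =475 / 11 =43.18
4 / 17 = 0.24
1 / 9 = 0.11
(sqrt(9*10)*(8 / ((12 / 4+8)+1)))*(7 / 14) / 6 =0.53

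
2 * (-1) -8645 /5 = -1731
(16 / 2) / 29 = 8 / 29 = 0.28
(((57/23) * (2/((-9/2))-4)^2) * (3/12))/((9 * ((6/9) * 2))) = 1900/1863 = 1.02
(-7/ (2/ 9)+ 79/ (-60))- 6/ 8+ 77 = 1303/ 30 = 43.43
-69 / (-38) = 69 / 38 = 1.82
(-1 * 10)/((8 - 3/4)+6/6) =-40/33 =-1.21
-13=-13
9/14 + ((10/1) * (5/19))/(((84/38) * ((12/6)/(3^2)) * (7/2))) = 213/98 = 2.17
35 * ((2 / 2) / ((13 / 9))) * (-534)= -168210 / 13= -12939.23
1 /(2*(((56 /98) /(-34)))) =-119 /4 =-29.75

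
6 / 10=3 / 5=0.60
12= 12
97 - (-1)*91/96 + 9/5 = 47879/480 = 99.75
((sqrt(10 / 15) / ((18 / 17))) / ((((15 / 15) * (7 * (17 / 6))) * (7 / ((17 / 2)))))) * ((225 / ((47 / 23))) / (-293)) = -9775 * sqrt(6) / 1349558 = -0.02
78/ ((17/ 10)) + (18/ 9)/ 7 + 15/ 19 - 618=-1291127/ 2261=-571.04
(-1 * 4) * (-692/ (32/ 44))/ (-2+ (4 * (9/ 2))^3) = 173/ 265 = 0.65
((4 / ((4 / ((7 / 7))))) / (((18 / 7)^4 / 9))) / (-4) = -2401 / 46656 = -0.05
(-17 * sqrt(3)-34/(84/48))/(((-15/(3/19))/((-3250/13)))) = -850 * sqrt(3)/19-6800/133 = -128.61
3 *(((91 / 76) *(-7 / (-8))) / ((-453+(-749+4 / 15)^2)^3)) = 21767484375 / 1217197098761431278250600448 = 0.00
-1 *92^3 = -778688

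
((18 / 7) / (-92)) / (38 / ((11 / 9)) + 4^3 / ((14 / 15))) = -0.00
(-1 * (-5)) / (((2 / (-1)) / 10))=-25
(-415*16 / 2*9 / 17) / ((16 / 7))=-26145 / 34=-768.97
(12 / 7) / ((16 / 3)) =9 / 28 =0.32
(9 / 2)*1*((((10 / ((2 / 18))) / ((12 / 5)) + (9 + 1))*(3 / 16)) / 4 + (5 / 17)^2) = 770085 / 73984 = 10.41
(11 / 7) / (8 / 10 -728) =-55 / 25452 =-0.00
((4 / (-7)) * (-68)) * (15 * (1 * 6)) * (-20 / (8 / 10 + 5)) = -2448000 / 203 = -12059.11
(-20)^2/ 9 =400/ 9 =44.44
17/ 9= 1.89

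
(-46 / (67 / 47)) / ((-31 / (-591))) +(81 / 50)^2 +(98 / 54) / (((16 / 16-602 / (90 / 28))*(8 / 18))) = -6666248823606 / 10882181875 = -612.58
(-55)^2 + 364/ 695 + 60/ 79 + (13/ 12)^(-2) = 28088622009/ 9278945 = 3027.14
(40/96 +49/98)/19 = 0.05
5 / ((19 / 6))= 30 / 19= 1.58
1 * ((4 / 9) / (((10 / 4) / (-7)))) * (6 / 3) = -112 / 45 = -2.49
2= 2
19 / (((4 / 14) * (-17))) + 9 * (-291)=-89179 / 34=-2622.91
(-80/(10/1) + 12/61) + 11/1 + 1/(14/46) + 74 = 34366/427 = 80.48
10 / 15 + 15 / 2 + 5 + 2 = 91 / 6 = 15.17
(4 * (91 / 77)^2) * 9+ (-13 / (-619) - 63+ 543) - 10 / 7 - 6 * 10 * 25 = -509154867 / 524293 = -971.13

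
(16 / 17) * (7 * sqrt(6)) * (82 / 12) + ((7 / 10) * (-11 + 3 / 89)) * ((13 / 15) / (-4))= 11102 / 6675 + 2296 * sqrt(6) / 51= 111.94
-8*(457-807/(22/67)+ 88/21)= 3689516/231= 15971.93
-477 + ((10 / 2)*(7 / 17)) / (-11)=-89234 / 187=-477.19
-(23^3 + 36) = -12203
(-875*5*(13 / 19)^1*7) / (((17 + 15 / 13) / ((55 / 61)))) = -284659375 / 273524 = -1040.71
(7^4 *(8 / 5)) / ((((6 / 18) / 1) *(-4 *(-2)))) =7203 / 5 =1440.60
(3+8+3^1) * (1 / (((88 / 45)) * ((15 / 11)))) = 5.25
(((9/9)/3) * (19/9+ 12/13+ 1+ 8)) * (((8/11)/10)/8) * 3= 64/585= 0.11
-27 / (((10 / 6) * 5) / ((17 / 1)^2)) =-23409 / 25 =-936.36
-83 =-83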